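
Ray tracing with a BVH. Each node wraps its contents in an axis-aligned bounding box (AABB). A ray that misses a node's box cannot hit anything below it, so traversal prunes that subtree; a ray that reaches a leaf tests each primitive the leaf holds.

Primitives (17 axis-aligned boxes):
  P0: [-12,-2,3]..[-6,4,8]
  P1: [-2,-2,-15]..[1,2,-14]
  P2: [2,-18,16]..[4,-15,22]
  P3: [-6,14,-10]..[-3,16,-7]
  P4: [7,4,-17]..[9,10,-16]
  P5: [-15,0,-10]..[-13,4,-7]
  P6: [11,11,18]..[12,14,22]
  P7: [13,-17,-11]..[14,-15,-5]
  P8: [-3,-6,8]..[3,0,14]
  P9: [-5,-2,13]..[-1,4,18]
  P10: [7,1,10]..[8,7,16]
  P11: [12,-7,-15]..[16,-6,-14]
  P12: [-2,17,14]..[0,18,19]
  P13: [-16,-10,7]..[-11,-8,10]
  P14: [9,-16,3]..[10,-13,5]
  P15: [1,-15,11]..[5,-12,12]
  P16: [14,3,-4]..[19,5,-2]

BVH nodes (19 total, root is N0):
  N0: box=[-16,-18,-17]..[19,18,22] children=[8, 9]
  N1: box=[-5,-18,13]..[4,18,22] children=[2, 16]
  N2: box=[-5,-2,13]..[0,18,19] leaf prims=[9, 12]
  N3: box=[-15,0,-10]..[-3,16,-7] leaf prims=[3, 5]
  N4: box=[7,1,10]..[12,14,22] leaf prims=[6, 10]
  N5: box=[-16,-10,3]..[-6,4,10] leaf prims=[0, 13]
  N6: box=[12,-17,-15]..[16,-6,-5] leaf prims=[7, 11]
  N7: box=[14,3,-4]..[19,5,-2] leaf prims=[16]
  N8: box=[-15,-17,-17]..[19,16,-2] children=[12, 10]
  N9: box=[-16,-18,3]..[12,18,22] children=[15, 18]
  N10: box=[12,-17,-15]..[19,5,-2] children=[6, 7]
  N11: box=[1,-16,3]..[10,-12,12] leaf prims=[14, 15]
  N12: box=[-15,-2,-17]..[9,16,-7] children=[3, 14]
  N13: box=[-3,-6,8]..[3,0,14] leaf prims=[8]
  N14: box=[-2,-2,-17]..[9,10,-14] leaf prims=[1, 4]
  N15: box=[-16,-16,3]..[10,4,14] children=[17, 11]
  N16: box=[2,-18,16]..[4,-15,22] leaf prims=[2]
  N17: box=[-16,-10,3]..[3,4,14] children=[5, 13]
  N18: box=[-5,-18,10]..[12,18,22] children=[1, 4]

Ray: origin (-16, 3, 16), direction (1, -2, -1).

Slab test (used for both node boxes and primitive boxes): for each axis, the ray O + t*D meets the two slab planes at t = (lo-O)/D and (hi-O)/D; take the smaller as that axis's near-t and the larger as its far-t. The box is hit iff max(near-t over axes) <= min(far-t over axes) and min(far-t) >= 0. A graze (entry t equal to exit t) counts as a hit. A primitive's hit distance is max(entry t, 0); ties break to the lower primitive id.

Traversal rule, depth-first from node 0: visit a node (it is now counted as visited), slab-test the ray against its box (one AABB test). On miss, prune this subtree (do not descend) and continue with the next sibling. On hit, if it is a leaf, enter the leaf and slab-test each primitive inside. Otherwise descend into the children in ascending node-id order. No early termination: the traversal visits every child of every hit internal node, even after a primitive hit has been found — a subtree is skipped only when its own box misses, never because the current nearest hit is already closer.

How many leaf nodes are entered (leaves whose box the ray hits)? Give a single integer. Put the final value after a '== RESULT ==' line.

Trace the traversal:
N0 x:[0,35] y:[-15/2,21/2] z:[-6,33] -> hit [0,21/2], descend [8, 9]
  N8 x:[1,35] y:[-13/2,10] z:[18,33] -> miss, prune
  N9 x:[0,28] y:[-15/2,21/2] z:[-6,13] -> hit [0,21/2], descend [15, 18]
    N15 x:[0,26] y:[-1/2,19/2] z:[2,13] -> hit [2,19/2], descend [11, 17]
      N11 x:[17,26] y:[15/2,19/2] z:[4,13] -> miss, prune
      N17 x:[0,19] y:[-1/2,13/2] z:[2,13] -> hit [2,13/2], descend [5, 13]
        N5 x:[0,10] y:[-1/2,13/2] z:[6,13] -> hit [6,13/2] leaf, test {P0(miss), P13(miss)}
        N13 x:[13,19] y:[3/2,9/2] z:[2,8] -> miss, prune
    N18 x:[11,28] y:[-15/2,21/2] z:[-6,6] -> miss, prune

Visited [0, 8, 9, 15, 11, 17, 5, 13, 18]. Tests: 9 box, 1 leaf. Nearest: miss.

== RESULT ==
1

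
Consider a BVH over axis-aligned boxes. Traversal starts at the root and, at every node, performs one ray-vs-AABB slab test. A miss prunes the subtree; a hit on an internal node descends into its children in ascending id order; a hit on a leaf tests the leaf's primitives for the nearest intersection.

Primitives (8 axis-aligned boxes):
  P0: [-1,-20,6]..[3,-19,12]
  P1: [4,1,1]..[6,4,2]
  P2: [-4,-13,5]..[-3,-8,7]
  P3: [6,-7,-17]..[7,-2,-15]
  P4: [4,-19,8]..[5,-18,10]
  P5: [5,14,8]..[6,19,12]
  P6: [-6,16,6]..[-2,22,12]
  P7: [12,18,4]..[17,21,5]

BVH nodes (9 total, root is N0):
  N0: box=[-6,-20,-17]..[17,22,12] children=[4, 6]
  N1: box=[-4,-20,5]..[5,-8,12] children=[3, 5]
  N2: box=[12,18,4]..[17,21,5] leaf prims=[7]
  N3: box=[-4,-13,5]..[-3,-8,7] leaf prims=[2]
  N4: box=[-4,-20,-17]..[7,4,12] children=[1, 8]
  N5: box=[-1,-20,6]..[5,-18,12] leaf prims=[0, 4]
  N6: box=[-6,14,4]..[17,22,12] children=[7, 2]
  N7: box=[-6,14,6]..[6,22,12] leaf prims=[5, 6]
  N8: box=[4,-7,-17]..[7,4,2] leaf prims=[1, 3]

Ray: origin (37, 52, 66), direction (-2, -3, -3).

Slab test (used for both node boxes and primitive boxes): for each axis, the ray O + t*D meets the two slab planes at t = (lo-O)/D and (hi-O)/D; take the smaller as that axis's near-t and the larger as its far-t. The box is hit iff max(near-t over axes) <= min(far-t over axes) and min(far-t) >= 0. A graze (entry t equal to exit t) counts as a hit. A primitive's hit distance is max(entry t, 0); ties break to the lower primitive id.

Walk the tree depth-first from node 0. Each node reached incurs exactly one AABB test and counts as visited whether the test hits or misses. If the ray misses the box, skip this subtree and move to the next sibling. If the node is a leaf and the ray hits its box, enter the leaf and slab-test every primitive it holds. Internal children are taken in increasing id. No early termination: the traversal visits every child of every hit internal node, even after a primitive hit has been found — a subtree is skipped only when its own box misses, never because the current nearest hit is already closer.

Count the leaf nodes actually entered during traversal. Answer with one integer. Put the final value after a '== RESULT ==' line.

Traverse from the root:
N0 x:[10,43/2] y:[10,24] z:[18,83/3] -> hit [18,43/2], descend [4, 6]
  N4 x:[15,41/2] y:[16,24] z:[18,83/3] -> hit [18,41/2], descend [1, 8]
    N1 x:[16,41/2] y:[20,24] z:[18,61/3] -> hit [20,61/3], descend [3, 5]
      N3 x:[20,41/2] y:[20,65/3] z:[59/3,61/3] -> hit [20,61/3] leaf, test {P2@t=20}
      N5 x:[16,19] y:[70/3,24] z:[18,20] -> miss, prune
    N8 x:[15,33/2] y:[16,59/3] z:[64/3,83/3] -> miss, prune
  N6 x:[10,43/2] y:[10,38/3] z:[18,62/3] -> miss, prune

Visited [0, 4, 1, 3, 5, 8, 6]. Tests: 7 box, 1 leaf. Nearest: P2.

== RESULT ==
1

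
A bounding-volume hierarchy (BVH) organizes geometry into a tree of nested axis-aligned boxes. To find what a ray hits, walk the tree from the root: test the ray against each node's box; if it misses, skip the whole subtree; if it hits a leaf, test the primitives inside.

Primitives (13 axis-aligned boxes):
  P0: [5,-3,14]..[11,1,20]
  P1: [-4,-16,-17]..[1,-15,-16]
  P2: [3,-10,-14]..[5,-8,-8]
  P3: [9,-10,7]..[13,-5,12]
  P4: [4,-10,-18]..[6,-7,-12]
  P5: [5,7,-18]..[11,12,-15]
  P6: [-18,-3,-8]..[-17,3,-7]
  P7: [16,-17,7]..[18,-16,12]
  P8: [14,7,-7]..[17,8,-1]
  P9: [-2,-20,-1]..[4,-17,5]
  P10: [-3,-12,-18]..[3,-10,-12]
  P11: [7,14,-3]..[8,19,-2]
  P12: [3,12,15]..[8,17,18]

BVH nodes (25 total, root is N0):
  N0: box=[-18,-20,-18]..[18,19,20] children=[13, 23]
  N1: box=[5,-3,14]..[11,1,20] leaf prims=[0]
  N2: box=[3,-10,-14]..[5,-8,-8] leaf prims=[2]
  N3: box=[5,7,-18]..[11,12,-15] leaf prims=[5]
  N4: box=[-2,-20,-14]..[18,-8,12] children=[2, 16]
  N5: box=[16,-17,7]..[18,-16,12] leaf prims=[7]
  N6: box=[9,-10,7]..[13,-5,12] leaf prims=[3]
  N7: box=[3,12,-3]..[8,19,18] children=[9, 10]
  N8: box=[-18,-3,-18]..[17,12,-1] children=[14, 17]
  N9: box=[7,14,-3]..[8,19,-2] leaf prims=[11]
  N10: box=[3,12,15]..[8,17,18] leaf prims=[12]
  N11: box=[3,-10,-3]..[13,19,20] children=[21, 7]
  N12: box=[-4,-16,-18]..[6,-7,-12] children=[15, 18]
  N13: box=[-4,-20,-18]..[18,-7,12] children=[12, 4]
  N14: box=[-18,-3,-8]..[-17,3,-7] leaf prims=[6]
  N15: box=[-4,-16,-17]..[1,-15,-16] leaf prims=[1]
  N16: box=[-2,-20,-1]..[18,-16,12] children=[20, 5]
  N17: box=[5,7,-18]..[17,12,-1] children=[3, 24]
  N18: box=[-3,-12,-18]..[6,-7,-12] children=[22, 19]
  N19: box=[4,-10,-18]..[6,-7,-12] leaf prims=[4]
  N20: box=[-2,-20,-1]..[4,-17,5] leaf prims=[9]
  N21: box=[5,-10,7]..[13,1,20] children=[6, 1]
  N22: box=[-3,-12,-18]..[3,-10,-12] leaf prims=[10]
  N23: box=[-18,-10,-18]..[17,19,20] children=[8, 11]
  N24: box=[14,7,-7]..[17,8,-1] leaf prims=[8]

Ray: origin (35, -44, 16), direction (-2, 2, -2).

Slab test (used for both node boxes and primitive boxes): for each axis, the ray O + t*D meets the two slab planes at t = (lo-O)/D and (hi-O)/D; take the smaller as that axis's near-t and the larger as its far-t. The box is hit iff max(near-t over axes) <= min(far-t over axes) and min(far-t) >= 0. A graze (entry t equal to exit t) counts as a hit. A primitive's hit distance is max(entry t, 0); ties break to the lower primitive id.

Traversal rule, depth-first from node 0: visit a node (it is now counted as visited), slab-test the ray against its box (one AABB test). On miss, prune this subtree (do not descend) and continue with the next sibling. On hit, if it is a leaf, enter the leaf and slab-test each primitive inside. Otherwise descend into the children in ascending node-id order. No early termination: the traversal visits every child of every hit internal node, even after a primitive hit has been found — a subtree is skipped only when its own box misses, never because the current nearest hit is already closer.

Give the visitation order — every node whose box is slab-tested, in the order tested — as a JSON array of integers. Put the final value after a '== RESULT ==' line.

Trace the traversal:
N0 x:[17/2,53/2] y:[12,63/2] z:[-2,17] -> hit [12,17], descend [13, 23]
  N13 x:[17/2,39/2] y:[12,37/2] z:[2,17] -> hit [12,17], descend [4, 12]
    N4 x:[17/2,37/2] y:[12,18] z:[2,15] -> hit [12,15], descend [2, 16]
      N2 x:[15,16] y:[17,18] z:[12,15] -> miss, prune
      N16 x:[17/2,37/2] y:[12,14] z:[2,17/2] -> miss, prune
    N12 x:[29/2,39/2] y:[14,37/2] z:[14,17] -> hit [29/2,17], descend [15, 18]
      N15 x:[17,39/2] y:[14,29/2] z:[16,33/2] -> miss, prune
      N18 x:[29/2,19] y:[16,37/2] z:[14,17] -> hit [16,17], descend [19, 22]
        N19 x:[29/2,31/2] y:[17,37/2] z:[14,17] -> miss, prune
        N22 x:[16,19] y:[16,17] z:[14,17] -> hit [16,17] leaf, test {P10@t=16}
  N23 x:[9,53/2] y:[17,63/2] z:[-2,17] -> hit [17,17], descend [8, 11]
    N8 x:[9,53/2] y:[41/2,28] z:[17/2,17] -> miss, prune
    N11 x:[11,16] y:[17,63/2] z:[-2,19/2] -> miss, prune

Visited [0, 13, 4, 2, 16, 12, 15, 18, 19, 22, 23, 8, 11]. Tests: 13 box, 1 leaf. Nearest: P10.

== RESULT ==
[0, 13, 4, 2, 16, 12, 15, 18, 19, 22, 23, 8, 11]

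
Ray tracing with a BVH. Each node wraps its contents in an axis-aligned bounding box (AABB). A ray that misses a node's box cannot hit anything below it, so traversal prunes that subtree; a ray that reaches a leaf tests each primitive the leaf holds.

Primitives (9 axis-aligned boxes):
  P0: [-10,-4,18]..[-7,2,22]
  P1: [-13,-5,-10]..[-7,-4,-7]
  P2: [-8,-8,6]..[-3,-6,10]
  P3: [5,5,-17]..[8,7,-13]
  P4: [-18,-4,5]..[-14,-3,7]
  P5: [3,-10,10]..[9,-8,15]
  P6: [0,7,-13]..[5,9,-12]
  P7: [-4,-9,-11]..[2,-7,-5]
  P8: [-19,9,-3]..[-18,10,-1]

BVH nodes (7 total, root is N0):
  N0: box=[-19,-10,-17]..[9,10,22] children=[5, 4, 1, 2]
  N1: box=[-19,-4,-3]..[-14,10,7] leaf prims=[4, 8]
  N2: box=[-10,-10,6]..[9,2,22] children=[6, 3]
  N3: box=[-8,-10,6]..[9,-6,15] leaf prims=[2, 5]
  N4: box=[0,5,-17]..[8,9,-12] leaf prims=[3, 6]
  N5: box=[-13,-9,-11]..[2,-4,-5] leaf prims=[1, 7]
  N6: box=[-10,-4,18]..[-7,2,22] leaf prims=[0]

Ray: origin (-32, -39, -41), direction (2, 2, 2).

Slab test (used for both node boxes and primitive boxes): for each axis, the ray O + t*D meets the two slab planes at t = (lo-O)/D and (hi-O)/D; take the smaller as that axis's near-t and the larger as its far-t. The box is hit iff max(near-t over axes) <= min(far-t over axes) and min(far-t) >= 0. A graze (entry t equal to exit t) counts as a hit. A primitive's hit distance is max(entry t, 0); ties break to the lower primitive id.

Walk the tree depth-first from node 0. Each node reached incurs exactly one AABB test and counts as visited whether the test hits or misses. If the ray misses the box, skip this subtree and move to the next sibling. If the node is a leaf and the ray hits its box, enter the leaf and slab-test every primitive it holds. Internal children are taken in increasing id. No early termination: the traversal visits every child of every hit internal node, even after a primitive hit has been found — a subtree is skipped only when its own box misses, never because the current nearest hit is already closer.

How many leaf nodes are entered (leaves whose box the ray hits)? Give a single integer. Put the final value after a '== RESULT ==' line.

Traverse from the root:
N0 x:[13/2,41/2] y:[29/2,49/2] z:[12,63/2] -> hit [29/2,41/2], descend [1, 2, 4, 5]
  N1 x:[13/2,9] y:[35/2,49/2] z:[19,24] -> miss, prune
  N2 x:[11,41/2] y:[29/2,41/2] z:[47/2,63/2] -> miss, prune
  N4 x:[16,20] y:[22,24] z:[12,29/2] -> miss, prune
  N5 x:[19/2,17] y:[15,35/2] z:[15,18] -> hit [15,17] leaf, test {P1(miss), P7@t=15}

5 AABB tests over nodes [0, 1, 2, 4, 5]; 1 leaf entered; closest P7.

== RESULT ==
1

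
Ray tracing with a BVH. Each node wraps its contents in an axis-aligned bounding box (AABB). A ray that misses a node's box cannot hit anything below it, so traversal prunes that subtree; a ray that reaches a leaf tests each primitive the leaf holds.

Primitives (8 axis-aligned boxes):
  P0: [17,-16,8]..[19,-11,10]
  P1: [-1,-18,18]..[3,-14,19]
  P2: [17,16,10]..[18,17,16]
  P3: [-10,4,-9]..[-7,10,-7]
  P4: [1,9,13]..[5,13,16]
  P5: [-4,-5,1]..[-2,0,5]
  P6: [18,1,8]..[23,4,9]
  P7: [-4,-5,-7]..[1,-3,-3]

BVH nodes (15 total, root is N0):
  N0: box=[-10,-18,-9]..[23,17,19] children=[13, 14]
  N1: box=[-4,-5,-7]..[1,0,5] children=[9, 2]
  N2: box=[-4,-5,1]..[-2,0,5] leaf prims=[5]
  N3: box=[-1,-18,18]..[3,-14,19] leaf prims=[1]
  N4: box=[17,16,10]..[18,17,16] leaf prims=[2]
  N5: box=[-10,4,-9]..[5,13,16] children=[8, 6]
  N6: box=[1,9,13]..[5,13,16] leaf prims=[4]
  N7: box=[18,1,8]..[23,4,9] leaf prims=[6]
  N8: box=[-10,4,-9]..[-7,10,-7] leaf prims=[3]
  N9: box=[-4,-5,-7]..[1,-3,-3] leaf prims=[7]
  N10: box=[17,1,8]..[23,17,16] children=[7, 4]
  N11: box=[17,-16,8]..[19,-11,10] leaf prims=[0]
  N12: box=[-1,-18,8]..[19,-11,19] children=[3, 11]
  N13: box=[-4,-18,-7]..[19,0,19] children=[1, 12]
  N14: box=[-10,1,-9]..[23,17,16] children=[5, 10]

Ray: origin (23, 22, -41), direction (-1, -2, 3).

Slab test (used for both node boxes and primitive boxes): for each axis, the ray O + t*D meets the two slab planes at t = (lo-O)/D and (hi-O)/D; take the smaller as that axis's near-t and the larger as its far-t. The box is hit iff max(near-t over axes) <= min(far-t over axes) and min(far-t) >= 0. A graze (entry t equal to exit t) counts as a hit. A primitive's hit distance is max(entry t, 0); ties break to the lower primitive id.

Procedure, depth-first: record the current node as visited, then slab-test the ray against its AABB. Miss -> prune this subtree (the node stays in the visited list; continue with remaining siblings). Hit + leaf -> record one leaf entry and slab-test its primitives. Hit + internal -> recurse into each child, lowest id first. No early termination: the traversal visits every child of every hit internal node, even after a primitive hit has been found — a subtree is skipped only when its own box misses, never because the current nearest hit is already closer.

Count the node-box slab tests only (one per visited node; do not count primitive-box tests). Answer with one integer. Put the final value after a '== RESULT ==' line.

Traverse from the root:
N0 x:[0,33] y:[5/2,20] z:[32/3,20] -> hit [32/3,20], descend [13, 14]
  N13 x:[4,27] y:[11,20] z:[34/3,20] -> hit [34/3,20], descend [1, 12]
    N1 x:[22,27] y:[11,27/2] z:[34/3,46/3] -> miss, prune
    N12 x:[4,24] y:[33/2,20] z:[49/3,20] -> hit [33/2,20], descend [3, 11]
      N3 x:[20,24] y:[18,20] z:[59/3,20] -> hit [20,20] leaf, test {P1@t=20}
      N11 x:[4,6] y:[33/2,19] z:[49/3,17] -> miss, prune
  N14 x:[0,33] y:[5/2,21/2] z:[32/3,19] -> miss, prune

7 AABB tests over nodes [0, 13, 1, 12, 3, 11, 14]; 1 leaf entered; closest P1.

== RESULT ==
7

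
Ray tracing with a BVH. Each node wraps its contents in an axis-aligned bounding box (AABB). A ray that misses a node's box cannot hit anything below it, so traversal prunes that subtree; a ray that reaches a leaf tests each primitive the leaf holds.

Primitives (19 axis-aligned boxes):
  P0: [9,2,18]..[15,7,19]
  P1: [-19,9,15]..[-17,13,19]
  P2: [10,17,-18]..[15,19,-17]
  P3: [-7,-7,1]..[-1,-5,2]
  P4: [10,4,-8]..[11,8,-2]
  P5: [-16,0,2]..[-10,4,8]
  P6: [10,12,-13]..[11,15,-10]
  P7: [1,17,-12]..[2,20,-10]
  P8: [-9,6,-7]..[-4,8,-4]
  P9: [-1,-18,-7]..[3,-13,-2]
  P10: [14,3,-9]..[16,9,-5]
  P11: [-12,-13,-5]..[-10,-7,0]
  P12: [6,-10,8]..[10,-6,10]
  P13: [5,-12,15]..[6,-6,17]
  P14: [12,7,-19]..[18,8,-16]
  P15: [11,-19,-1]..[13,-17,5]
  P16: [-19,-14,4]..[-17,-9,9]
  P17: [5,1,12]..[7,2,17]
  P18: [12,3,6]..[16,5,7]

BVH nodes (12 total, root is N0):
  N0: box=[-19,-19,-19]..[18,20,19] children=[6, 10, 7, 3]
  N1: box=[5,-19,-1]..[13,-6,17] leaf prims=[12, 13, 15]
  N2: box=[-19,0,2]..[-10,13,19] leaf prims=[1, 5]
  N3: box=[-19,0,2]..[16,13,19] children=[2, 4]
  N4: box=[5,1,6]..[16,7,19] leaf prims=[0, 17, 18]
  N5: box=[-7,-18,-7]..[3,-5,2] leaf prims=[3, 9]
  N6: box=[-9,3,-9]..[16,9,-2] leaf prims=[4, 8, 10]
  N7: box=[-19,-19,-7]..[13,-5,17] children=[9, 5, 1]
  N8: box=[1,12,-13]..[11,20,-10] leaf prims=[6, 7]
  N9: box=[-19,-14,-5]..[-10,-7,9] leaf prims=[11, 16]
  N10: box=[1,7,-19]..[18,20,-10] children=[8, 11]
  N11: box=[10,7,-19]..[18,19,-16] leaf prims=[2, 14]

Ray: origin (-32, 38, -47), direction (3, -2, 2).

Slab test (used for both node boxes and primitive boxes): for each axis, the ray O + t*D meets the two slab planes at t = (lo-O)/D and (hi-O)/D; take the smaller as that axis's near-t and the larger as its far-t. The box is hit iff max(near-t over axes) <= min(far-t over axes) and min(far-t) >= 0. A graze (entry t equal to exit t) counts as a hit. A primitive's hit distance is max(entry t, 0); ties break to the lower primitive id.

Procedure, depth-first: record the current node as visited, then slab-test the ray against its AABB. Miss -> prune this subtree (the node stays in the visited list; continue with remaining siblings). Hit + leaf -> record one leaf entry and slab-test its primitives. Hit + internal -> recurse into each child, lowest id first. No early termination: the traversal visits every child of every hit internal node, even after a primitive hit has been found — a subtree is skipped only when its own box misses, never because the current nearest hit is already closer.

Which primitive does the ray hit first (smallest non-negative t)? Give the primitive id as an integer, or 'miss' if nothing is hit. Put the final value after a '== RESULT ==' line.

Trace the traversal:
N0 x:[13/3,50/3] y:[9,57/2] z:[14,33] -> hit [14,50/3], descend [3, 6, 7, 10]
  N3 x:[13/3,16] y:[25/2,19] z:[49/2,33] -> miss, prune
  N6 x:[23/3,16] y:[29/2,35/2] z:[19,45/2] -> miss, prune
  N7 x:[13/3,15] y:[43/2,57/2] z:[20,32] -> miss, prune
  N10 x:[11,50/3] y:[9,31/2] z:[14,37/2] -> hit [14,31/2], descend [8, 11]
    N8 x:[11,43/3] y:[9,13] z:[17,37/2] -> miss, prune
    N11 x:[14,50/3] y:[19/2,31/2] z:[14,31/2] -> hit [14,31/2] leaf, test {P2(miss), P14@t=15}

Summary -> nodes [0, 3, 6, 7, 10, 8, 11]; box-tests=7; leaf-entries=1; first=P14

== RESULT ==
14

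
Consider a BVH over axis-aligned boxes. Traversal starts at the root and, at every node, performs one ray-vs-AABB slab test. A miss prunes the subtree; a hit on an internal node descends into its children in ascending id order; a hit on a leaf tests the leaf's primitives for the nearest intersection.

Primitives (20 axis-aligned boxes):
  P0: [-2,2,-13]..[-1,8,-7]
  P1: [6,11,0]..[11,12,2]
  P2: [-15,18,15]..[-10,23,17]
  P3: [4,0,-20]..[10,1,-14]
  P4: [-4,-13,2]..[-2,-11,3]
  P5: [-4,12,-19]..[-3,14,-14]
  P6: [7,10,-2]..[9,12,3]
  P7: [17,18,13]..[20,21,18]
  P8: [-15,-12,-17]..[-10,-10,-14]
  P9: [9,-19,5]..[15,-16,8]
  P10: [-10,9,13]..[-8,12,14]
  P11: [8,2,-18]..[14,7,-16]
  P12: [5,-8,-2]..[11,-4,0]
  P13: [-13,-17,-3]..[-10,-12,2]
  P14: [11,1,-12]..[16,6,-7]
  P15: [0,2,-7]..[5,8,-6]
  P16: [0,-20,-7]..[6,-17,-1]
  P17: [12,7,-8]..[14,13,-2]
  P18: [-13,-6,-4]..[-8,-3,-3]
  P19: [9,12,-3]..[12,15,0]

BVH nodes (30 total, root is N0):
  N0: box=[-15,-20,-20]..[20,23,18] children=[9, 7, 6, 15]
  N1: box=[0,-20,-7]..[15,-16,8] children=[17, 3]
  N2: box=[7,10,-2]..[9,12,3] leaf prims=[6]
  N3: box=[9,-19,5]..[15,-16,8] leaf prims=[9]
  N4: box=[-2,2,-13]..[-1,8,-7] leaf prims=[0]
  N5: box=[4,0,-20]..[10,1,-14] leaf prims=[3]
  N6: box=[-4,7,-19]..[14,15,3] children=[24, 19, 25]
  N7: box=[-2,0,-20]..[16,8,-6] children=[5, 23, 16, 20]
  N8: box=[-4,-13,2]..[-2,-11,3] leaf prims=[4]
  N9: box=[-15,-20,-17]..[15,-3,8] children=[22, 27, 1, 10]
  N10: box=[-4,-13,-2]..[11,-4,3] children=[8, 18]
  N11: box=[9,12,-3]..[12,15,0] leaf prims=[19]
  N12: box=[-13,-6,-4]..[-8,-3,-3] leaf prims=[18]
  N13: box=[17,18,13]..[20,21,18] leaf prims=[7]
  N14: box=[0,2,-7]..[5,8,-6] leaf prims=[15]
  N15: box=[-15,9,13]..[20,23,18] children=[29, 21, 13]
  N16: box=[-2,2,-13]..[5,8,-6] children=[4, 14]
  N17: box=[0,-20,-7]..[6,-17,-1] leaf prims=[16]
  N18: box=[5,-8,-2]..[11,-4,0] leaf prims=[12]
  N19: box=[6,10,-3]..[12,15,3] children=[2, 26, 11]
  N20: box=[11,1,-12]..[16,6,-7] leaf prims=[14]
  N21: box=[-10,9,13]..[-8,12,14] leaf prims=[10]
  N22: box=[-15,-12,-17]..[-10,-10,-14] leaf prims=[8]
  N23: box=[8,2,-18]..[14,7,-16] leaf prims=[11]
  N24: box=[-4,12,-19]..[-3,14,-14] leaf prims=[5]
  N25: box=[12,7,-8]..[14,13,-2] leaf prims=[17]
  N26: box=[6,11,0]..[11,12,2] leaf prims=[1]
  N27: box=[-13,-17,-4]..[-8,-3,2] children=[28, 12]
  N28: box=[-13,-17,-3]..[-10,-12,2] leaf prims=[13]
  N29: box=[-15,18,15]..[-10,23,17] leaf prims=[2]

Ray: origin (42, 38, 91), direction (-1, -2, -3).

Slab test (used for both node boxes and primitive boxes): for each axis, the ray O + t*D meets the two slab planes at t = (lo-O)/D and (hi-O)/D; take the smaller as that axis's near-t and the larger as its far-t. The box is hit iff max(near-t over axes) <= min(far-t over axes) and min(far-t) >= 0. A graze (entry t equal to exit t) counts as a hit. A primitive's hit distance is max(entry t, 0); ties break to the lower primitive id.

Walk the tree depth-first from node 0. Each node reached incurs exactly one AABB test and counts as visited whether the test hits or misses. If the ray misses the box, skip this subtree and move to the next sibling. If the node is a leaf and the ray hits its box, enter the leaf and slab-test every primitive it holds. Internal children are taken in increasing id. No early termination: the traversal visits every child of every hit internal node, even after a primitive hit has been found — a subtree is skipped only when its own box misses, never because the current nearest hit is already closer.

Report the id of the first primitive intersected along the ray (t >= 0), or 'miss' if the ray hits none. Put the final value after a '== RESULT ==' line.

Traverse from the root:
N0 x:[22,57] y:[15/2,29] z:[73/3,37] -> hit [73/3,29], descend [6, 7, 9, 15]
  N6 x:[28,46] y:[23/2,31/2] z:[88/3,110/3] -> miss, prune
  N7 x:[26,44] y:[15,19] z:[97/3,37] -> miss, prune
  N9 x:[27,57] y:[41/2,29] z:[83/3,36] -> hit [83/3,29], descend [1, 10, 22, 27]
    N1 x:[27,42] y:[27,29] z:[83/3,98/3] -> hit [83/3,29], descend [3, 17]
      N3 x:[27,33] y:[27,57/2] z:[83/3,86/3] -> hit [83/3,57/2] leaf, test {P9@t=83/3}
      N17 x:[36,42] y:[55/2,29] z:[92/3,98/3] -> miss, prune
    N10 x:[31,46] y:[21,51/2] z:[88/3,31] -> miss, prune
    N22 x:[52,57] y:[24,25] z:[35,36] -> miss, prune
    N27 x:[50,55] y:[41/2,55/2] z:[89/3,95/3] -> miss, prune
  N15 x:[22,57] y:[15/2,29/2] z:[73/3,26] -> miss, prune

Summary -> nodes [0, 6, 7, 9, 1, 3, 17, 10, 22, 27, 15]; box-tests=11; leaf-entries=1; first=P9

== RESULT ==
9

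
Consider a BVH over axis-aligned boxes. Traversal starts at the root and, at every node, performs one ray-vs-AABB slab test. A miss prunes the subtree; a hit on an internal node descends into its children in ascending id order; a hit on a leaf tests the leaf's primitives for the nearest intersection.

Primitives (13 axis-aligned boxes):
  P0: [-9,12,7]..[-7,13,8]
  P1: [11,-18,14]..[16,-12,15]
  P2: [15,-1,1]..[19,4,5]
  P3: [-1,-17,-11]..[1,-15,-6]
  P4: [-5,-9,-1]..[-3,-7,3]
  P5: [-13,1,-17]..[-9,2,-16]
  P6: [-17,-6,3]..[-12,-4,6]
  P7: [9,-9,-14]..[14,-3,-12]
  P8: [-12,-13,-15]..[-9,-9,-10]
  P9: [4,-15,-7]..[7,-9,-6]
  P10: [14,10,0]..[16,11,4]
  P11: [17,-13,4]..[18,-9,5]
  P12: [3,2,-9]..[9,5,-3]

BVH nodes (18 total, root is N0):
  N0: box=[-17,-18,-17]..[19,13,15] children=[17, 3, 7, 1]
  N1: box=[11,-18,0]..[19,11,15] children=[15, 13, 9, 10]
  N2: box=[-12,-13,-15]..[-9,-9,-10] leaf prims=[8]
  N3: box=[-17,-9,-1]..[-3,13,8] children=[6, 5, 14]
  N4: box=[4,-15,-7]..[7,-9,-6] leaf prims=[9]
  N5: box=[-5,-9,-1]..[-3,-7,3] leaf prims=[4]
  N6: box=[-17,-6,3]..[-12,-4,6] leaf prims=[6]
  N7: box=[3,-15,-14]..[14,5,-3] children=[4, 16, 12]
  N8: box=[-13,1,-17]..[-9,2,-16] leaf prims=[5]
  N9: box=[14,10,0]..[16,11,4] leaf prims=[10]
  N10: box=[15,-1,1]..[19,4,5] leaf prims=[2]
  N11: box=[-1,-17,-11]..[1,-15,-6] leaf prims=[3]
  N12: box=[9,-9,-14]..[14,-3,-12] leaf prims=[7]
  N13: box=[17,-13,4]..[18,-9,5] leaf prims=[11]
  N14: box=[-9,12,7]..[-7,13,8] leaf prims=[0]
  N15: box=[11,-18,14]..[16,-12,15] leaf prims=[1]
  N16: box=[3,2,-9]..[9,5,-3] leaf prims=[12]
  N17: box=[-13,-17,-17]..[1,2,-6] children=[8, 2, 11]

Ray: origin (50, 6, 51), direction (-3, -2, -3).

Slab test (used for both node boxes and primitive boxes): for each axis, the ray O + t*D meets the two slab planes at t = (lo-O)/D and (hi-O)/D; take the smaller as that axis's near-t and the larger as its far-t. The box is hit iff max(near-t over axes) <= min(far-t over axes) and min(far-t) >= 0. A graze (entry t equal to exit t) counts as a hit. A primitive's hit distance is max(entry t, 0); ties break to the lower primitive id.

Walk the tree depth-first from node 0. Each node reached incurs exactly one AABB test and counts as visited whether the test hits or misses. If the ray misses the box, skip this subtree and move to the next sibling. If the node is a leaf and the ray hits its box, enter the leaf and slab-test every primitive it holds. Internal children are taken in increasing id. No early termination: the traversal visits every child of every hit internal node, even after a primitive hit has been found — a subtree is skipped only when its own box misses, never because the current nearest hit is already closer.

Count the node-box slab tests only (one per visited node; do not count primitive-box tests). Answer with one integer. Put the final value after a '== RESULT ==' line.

Walk:
N0 x:[31/3,67/3] y:[-7/2,12] z:[12,68/3] -> hit [12,12], descend [1, 3, 7, 17]
  N1 x:[31/3,13] y:[-5/2,12] z:[12,17] -> hit [12,12], descend [9, 10, 13, 15]
    N9 x:[34/3,12] y:[-5/2,-2] z:[47/3,17] -> miss, prune
    N10 x:[31/3,35/3] y:[1,7/2] z:[46/3,50/3] -> miss, prune
    N13 x:[32/3,11] y:[15/2,19/2] z:[46/3,47/3] -> miss, prune
    N15 x:[34/3,13] y:[9,12] z:[12,37/3] -> hit [12,12] leaf, test {P1@t=12}
  N3 x:[53/3,67/3] y:[-7/2,15/2] z:[43/3,52/3] -> miss, prune
  N7 x:[12,47/3] y:[1/2,21/2] z:[18,65/3] -> miss, prune
  N17 x:[49/3,21] y:[2,23/2] z:[19,68/3] -> miss, prune

Summary -> nodes [0, 1, 9, 10, 13, 15, 3, 7, 17]; box-tests=9; leaf-entries=1; first=P1

== RESULT ==
9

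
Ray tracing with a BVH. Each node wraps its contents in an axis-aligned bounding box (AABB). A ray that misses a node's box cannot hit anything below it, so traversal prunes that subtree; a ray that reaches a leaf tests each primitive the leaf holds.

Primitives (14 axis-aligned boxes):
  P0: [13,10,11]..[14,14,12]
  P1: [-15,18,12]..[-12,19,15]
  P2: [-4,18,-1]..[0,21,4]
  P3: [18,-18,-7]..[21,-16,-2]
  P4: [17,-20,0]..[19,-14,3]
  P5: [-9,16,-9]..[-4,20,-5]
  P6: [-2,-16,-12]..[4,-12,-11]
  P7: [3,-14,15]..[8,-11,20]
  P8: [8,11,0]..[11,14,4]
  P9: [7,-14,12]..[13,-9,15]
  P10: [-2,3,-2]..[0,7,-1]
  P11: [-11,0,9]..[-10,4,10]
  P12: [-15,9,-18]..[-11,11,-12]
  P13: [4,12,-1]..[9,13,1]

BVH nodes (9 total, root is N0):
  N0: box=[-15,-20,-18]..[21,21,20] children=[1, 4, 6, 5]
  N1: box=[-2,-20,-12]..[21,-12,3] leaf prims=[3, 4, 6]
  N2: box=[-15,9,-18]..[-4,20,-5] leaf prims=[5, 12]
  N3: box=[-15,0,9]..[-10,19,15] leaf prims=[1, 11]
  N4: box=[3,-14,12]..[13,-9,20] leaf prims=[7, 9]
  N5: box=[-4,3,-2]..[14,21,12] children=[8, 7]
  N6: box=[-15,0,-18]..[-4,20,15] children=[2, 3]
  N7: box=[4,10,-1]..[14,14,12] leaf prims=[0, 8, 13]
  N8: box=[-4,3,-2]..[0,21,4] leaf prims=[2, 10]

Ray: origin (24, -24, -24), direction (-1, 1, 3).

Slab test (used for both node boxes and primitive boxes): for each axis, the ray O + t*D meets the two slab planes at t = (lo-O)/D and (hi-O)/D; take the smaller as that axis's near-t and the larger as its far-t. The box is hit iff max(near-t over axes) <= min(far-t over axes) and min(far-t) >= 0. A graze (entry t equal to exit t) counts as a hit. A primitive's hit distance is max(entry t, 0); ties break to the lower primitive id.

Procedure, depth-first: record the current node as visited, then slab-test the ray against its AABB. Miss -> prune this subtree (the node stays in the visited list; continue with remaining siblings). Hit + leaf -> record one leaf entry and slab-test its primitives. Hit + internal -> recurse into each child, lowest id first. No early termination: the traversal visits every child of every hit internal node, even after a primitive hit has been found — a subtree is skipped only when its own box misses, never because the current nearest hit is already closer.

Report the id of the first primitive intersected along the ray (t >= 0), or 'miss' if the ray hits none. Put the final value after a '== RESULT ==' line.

Trace the traversal:
N0 x:[3,39] y:[4,45] z:[2,44/3] -> hit [4,44/3], descend [1, 4, 5, 6]
  N1 x:[3,26] y:[4,12] z:[4,9] -> hit [4,9] leaf, test {P3@t=6, P4(miss), P6(miss)}
  N4 x:[11,21] y:[10,15] z:[12,44/3] -> hit [12,44/3] leaf, test {P7(miss), P9@t=12}
  N5 x:[10,28] y:[27,45] z:[22/3,12] -> miss, prune
  N6 x:[28,39] y:[24,44] z:[2,13] -> miss, prune

5 AABB tests over nodes [0, 1, 4, 5, 6]; 2 leaves entered; closest P3.

== RESULT ==
3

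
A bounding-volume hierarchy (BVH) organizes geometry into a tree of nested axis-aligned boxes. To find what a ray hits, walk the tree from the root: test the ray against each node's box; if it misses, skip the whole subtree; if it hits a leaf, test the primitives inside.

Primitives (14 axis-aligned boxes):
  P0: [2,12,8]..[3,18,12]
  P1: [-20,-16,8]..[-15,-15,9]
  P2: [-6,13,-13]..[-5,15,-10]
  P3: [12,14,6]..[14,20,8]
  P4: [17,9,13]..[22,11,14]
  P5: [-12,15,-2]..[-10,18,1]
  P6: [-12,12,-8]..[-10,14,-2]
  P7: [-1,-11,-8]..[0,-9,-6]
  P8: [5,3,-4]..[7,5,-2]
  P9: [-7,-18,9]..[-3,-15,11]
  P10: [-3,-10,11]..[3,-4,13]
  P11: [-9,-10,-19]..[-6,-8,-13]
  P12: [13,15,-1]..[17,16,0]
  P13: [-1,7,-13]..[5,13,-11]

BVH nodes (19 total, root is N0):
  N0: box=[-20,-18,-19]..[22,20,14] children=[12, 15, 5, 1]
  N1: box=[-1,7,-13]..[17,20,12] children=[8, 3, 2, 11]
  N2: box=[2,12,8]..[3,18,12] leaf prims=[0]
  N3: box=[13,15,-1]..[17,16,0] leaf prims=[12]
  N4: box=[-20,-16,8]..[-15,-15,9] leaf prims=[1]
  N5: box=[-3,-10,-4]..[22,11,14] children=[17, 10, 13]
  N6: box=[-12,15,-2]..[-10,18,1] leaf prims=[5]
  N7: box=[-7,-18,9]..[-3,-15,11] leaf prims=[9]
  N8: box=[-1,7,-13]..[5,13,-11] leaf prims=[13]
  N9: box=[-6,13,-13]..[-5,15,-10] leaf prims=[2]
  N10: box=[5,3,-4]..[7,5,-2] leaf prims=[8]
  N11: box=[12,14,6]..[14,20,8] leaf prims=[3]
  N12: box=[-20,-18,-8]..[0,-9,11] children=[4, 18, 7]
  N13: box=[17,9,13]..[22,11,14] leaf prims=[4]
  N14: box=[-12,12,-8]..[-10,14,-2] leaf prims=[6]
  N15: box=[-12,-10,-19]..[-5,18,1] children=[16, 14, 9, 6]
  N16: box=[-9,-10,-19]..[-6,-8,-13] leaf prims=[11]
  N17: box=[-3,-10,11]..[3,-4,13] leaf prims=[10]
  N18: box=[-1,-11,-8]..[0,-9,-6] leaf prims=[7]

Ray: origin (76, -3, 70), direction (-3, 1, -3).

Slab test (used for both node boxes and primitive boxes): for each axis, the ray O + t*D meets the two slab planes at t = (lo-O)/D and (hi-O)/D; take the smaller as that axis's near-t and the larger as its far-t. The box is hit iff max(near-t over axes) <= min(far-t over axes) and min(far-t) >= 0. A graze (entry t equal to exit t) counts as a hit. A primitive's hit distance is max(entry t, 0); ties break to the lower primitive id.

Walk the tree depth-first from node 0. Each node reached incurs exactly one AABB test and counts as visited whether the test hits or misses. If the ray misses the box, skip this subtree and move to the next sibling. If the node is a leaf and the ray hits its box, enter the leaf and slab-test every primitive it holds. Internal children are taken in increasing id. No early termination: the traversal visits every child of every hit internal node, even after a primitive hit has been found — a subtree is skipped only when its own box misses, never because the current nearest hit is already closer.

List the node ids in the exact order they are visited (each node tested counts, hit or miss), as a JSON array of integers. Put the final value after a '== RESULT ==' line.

Traverse from the root:
N0 x:[18,32] y:[-15,23] z:[56/3,89/3] -> hit [56/3,23], descend [1, 5, 12, 15]
  N1 x:[59/3,77/3] y:[10,23] z:[58/3,83/3] -> hit [59/3,23], descend [2, 3, 8, 11]
    N2 x:[73/3,74/3] y:[15,21] z:[58/3,62/3] -> miss, prune
    N3 x:[59/3,21] y:[18,19] z:[70/3,71/3] -> miss, prune
    N8 x:[71/3,77/3] y:[10,16] z:[27,83/3] -> miss, prune
    N11 x:[62/3,64/3] y:[17,23] z:[62/3,64/3] -> hit [62/3,64/3] leaf, test {P3@t=62/3}
  N5 x:[18,79/3] y:[-7,14] z:[56/3,74/3] -> miss, prune
  N12 x:[76/3,32] y:[-15,-6] z:[59/3,26] -> miss, prune
  N15 x:[27,88/3] y:[-7,21] z:[23,89/3] -> miss, prune

order=[0, 1, 2, 3, 8, 11, 5, 12, 15]  |boxes|=9  |leaves|=1  hit=P3

== RESULT ==
[0, 1, 2, 3, 8, 11, 5, 12, 15]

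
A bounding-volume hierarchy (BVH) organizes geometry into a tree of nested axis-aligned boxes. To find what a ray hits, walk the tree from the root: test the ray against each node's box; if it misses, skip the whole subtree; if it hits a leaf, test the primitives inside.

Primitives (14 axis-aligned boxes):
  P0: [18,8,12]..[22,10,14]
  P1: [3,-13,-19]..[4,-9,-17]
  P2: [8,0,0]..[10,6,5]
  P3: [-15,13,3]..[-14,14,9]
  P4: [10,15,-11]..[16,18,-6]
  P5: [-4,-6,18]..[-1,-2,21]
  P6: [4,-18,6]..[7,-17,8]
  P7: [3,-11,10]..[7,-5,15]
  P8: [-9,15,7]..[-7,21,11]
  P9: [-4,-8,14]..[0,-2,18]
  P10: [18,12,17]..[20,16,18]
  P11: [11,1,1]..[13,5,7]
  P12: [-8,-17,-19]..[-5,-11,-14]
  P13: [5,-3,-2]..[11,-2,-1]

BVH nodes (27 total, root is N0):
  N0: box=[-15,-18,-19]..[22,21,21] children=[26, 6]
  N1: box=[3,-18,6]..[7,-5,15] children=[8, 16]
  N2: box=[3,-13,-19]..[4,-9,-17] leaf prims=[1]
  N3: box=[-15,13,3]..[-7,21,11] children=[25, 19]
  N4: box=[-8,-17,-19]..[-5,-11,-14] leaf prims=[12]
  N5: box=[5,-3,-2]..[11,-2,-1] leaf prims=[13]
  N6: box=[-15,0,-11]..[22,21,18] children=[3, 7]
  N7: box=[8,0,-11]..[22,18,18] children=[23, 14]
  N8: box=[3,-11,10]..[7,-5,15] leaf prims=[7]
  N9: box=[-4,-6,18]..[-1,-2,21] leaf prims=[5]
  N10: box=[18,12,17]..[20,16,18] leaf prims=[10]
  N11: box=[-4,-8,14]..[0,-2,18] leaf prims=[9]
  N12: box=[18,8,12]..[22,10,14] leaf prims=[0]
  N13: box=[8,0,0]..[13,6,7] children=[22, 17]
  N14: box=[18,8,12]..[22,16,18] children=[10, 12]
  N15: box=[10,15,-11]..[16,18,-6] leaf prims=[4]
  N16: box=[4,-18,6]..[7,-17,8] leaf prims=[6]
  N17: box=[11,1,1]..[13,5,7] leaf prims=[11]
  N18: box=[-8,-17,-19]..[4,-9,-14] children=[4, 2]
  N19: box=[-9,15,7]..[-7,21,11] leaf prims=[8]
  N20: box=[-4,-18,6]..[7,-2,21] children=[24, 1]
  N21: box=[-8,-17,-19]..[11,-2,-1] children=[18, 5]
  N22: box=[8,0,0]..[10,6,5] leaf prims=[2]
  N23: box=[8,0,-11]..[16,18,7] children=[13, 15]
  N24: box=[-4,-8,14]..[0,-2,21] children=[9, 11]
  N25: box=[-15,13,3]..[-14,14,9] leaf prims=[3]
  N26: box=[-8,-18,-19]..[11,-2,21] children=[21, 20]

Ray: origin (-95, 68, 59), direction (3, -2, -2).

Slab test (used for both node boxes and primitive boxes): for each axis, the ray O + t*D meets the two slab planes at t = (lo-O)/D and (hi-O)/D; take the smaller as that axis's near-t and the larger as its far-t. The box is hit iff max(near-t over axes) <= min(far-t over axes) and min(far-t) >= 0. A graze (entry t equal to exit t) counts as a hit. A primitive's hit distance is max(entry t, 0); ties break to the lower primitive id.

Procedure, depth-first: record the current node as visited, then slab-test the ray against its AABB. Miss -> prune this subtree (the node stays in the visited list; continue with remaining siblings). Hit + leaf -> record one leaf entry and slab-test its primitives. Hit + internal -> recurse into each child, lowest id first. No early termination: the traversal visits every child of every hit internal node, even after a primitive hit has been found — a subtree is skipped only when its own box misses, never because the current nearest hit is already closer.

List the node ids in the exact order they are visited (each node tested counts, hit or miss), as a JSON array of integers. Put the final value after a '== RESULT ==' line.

Traverse from the root:
N0 x:[80/3,39] y:[47/2,43] z:[19,39] -> hit [80/3,39], descend [6, 26]
  N6 x:[80/3,39] y:[47/2,34] z:[41/2,35] -> hit [80/3,34], descend [3, 7]
    N3 x:[80/3,88/3] y:[47/2,55/2] z:[24,28] -> hit [80/3,55/2], descend [19, 25]
      N19 x:[86/3,88/3] y:[47/2,53/2] z:[24,26] -> miss, prune
      N25 x:[80/3,27] y:[27,55/2] z:[25,28] -> hit [27,27] leaf, test {P3@t=27}
    N7 x:[103/3,39] y:[25,34] z:[41/2,35] -> miss, prune
  N26 x:[29,106/3] y:[35,43] z:[19,39] -> hit [35,106/3], descend [20, 21]
    N20 x:[91/3,34] y:[35,43] z:[19,53/2] -> miss, prune
    N21 x:[29,106/3] y:[35,85/2] z:[30,39] -> hit [35,106/3], descend [5, 18]
      N5 x:[100/3,106/3] y:[35,71/2] z:[30,61/2] -> miss, prune
      N18 x:[29,33] y:[77/2,85/2] z:[73/2,39] -> miss, prune

11 AABB tests over nodes [0, 6, 3, 19, 25, 7, 26, 20, 21, 5, 18]; 1 leaf entered; closest P3.

== RESULT ==
[0, 6, 3, 19, 25, 7, 26, 20, 21, 5, 18]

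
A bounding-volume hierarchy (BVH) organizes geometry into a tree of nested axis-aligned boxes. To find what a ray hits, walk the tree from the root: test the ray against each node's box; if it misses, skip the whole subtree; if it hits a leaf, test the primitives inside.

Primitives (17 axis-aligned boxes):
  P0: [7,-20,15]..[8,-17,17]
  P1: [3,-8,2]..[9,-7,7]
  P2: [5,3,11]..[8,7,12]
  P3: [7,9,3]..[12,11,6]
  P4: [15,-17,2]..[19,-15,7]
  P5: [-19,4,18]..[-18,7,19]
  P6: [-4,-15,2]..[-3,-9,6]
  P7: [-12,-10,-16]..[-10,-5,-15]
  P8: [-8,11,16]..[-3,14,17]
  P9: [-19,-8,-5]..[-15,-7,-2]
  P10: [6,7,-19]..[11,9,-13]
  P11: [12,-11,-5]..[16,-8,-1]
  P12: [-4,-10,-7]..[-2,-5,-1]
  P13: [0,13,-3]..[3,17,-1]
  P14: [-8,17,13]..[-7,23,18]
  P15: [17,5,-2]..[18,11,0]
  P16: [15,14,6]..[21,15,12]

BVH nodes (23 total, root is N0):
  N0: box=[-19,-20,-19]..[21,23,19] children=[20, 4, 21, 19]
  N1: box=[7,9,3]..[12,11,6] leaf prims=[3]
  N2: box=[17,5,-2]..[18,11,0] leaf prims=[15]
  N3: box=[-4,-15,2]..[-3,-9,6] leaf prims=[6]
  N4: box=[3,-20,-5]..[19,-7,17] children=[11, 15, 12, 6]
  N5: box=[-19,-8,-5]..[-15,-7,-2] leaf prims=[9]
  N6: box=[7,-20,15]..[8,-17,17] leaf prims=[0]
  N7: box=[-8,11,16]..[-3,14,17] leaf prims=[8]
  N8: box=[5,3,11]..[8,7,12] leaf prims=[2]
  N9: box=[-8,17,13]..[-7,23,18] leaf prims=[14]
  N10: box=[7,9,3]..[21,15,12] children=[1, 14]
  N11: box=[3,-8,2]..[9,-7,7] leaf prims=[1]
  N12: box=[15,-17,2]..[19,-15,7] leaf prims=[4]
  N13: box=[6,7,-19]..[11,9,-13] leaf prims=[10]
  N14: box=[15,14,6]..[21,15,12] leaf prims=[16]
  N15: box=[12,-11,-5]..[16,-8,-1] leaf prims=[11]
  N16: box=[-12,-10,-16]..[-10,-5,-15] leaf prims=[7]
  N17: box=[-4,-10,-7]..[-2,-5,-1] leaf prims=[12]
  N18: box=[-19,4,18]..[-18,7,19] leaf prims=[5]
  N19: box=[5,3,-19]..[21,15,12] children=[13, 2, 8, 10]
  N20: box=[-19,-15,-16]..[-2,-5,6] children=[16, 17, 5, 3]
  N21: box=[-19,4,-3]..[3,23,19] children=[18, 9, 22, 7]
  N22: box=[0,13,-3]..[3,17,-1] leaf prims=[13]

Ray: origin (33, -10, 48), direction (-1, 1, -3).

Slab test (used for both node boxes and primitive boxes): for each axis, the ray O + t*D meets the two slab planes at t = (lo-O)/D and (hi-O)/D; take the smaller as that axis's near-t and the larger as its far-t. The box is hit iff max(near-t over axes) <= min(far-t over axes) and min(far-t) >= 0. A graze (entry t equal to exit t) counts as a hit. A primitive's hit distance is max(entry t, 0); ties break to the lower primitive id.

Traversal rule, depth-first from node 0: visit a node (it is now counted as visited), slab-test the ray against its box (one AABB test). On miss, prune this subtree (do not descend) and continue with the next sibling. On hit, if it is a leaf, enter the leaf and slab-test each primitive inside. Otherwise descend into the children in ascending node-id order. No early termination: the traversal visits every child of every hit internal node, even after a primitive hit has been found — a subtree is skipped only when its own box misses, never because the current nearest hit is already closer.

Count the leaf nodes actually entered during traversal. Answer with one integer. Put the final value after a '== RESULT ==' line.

Trace the traversal:
N0 x:[12,52] y:[-10,33] z:[29/3,67/3] -> hit [12,67/3], descend [4, 19, 20, 21]
  N4 x:[14,30] y:[-10,3] z:[31/3,53/3] -> miss, prune
  N19 x:[12,28] y:[13,25] z:[12,67/3] -> hit [13,67/3], descend [2, 8, 10, 13]
    N2 x:[15,16] y:[15,21] z:[16,50/3] -> hit [16,16] leaf, test {P15@t=16}
    N8 x:[25,28] y:[13,17] z:[12,37/3] -> miss, prune
    N10 x:[12,26] y:[19,25] z:[12,15] -> miss, prune
    N13 x:[22,27] y:[17,19] z:[61/3,67/3] -> miss, prune
  N20 x:[35,52] y:[-5,5] z:[14,64/3] -> miss, prune
  N21 x:[30,52] y:[14,33] z:[29/3,17] -> miss, prune

9 AABB tests over nodes [0, 4, 19, 2, 8, 10, 13, 20, 21]; 1 leaf entered; closest P15.

== RESULT ==
1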